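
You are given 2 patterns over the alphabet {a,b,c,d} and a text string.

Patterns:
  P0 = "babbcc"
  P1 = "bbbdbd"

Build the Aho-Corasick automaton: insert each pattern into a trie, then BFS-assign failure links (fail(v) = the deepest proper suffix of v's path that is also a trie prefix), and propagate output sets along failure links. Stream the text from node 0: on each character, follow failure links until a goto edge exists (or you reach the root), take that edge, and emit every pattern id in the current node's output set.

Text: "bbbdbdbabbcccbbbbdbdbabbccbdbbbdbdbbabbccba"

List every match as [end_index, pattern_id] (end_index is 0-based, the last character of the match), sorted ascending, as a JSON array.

Construct AC machine:
Trie (insert patterns):
  0='ε' goto b→1
  1='b' goto a→2 b→7
  2='ba' goto b→3
  3='bab' goto b→4
  4='babb' goto c→5
  5='babbc' goto c→6
  6='babbcc' goto ·  [P0 ends]
  7='bb' goto b→8
  8='bbb' goto d→9
  9='bbbd' goto b→10
  10='bbbdb' goto d→11
  11='bbbdbd' goto ·  [P1 ends]

BFS fail/out derivation:
  n1('b'): parent n0 fail=0; on 'b' 0 → fail=0;  out ∅∪∅=∅
  n2('ba'): parent n1 fail=0; on 'a' 0 → fail=0;  out ∅∪∅=∅
  n7('bb'): parent n1 fail=0; on 'b' 0 → fail=1;  out ∅∪∅=∅
  n3('bab'): parent n2 fail=0; on 'b' 0 → fail=1;  out ∅∪∅=∅
  n8('bbb'): parent n7 fail=1; on 'b' 1 → fail=7;  out ∅∪∅=∅
  n4('babb'): parent n3 fail=1; on 'b' 1 → fail=7;  out ∅∪∅=∅
  n9('bbbd'): parent n8 fail=7; on 'd' 7→1→0 → fail=0;  out ∅∪∅=∅
  n5('babbc'): parent n4 fail=7; on 'c' 7→1→0 → fail=0;  out ∅∪∅=∅
  n10('bbbdb'): parent n9 fail=0; on 'b' 0 → fail=1;  out ∅∪∅=∅
  n6('babbcc'): parent n5 fail=0; on 'c' 0 → fail=0;  out {0}∪∅={0}
  n11('bbbdbd'): parent n10 fail=1; on 'd' 1→0 → fail=0;  out {1}∪∅={1}

Scan:
pos 0 'b': at 1
pos 1 'b': at 7
pos 2 'b': at 8
pos 3 'd': at 9
pos 4 'b': at 10
pos 5 'd': at 11  → match P1@[0:5]
pos 6 'b': at 1 (via fail)
pos 7 'a': at 2
pos 8 'b': at 3
pos 9 'b': at 4
pos 10 'c': at 5
pos 11 'c': at 6  → match P0@[6:11]
pos 12 'c': at 0 (via fail)
pos 13 'b': at 1
pos 14 'b': at 7
pos 15 'b': at 8
pos 16 'b': at 8 (via fail)
pos 17 'd': at 9
pos 18 'b': at 10
pos 19 'd': at 11  → match P1@[14:19]
pos 20 'b': at 1 (via fail)
pos 21 'a': at 2
pos 22 'b': at 3
pos 23 'b': at 4
pos 24 'c': at 5
pos 25 'c': at 6  → match P0@[20:25]
pos 26 'b': at 1 (via fail)
pos 27 'd': at 0 (via fail)
pos 28 'b': at 1
pos 29 'b': at 7
pos 30 'b': at 8
pos 31 'd': at 9
pos 32 'b': at 10
pos 33 'd': at 11  → match P1@[28:33]
pos 34 'b': at 1 (via fail)
pos 35 'b': at 7
pos 36 'a': at 2 (via fail)
pos 37 'b': at 3
pos 38 'b': at 4
pos 39 'c': at 5
pos 40 'c': at 6  → match P0@[35:40]
pos 41 'b': at 1 (via fail)
pos 42 'a': at 2

All matches (sorted): [[5,1],[11,0],[19,1],[25,0],[33,1],[40,0]]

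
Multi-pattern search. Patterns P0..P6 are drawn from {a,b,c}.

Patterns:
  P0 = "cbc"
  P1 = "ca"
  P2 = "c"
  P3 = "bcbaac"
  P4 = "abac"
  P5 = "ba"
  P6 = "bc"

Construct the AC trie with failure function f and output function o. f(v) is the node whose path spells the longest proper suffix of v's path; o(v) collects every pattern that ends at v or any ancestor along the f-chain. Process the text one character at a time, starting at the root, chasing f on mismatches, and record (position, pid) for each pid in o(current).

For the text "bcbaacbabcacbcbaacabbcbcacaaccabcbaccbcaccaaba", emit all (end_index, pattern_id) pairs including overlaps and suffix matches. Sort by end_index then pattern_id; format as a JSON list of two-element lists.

Construct AC machine:
Trie (insert patterns):
  0='ε' goto a→11 b→5 c→1
  1='c' goto a→4 b→2  ←P2
  2='cb' goto c→3
  3='cbc' goto ·  ←P0
  4='ca' goto ·  ←P1
  5='b' goto a→15 c→6
  6='bc' goto b→7  ←P6
  7='bcb' goto a→8
  8='bcba' goto a→9
  9='bcbaa' goto c→10
  10='bcbaac' goto ·  ←P3
  11='a' goto b→12
  12='ab' goto a→13
  13='aba' goto c→14
  14='abac' goto ·  ←P4
  15='ba' goto ·  ←P5

BFS fail/out derivation:
  n1('c'): parent n0 fail=0; on 'c' 0 → fail=0;  out {2}∪∅={2}
  n5('b'): parent n0 fail=0; on 'b' 0 → fail=0;  out ∅∪∅=∅
  n11('a'): parent n0 fail=0; on 'a' 0 → fail=0;  out ∅∪∅=∅
  n2('cb'): parent n1 fail=0; on 'b' 0 → fail=5;  out ∅∪∅=∅
  n4('ca'): parent n1 fail=0; on 'a' 0 → fail=11;  out {1}∪∅={1}
  n6('bc'): parent n5 fail=0; on 'c' 0 → fail=1;  out {6}∪{2}={2,6}
  n12('ab'): parent n11 fail=0; on 'b' 0 → fail=5;  out ∅∪∅=∅
  n15('ba'): parent n5 fail=0; on 'a' 0 → fail=11;  out {5}∪∅={5}
  n3('cbc'): parent n2 fail=5; on 'c' 5 → fail=6;  out {0}∪{2,6}={0,2,6}
  n7('bcb'): parent n6 fail=1; on 'b' 1 → fail=2;  out ∅∪∅=∅
  n13('aba'): parent n12 fail=5; on 'a' 5 → fail=15;  out ∅∪{5}={5}
  n8('bcba'): parent n7 fail=2; on 'a' 2→5 → fail=15;  out ∅∪{5}={5}
  n14('abac'): parent n13 fail=15; on 'c' 15→11→0 → fail=1;  out {4}∪{2}={2,4}
  n9('bcbaa'): parent n8 fail=15; on 'a' 15→11→0 → fail=11;  out ∅∪∅=∅
  n10('bcbaac'): parent n9 fail=11; on 'c' 11→0 → fail=1;  out {3}∪{2}={2,3}

Text stream:
[0] read 'b'  n0⇒n5
[1] read 'c'  n5⇒n6  → match P2@[1:1],P6@[0:1]
[2] read 'b'  n6⇒n7
[3] read 'a'  n7⇒n8  → match P5@[2:3]
[4] read 'a'  n8⇒n9
[5] read 'c'  n9⇒n10  → match P2@[5:5],P3@[0:5]
[6] read 'b'  n10⇒n2 ·f
[7] read 'a'  n2⇒n15 ·f  → match P5@[6:7]
[8] read 'b'  n15⇒n12 ·f
[9] read 'c'  n12⇒n6 ·f  → match P2@[9:9],P6@[8:9]
[10] read 'a'  n6⇒n4 ·f  → match P1@[9:10]
[11] read 'c'  n4⇒n1 ·f  → match P2@[11:11]
[12] read 'b'  n1⇒n2
[13] read 'c'  n2⇒n3  → match P0@[11:13],P2@[13:13],P6@[12:13]
[14] read 'b'  n3⇒n7 ·f
[15] read 'a'  n7⇒n8  → match P5@[14:15]
[16] read 'a'  n8⇒n9
[17] read 'c'  n9⇒n10  → match P2@[17:17],P3@[12:17]
[18] read 'a'  n10⇒n4 ·f  → match P1@[17:18]
[19] read 'b'  n4⇒n12 ·f
[20] read 'b'  n12⇒n5 ·f
[21] read 'c'  n5⇒n6  → match P2@[21:21],P6@[20:21]
[22] read 'b'  n6⇒n7
[23] read 'c'  n7⇒n3 ·f  → match P0@[21:23],P2@[23:23],P6@[22:23]
[24] read 'a'  n3⇒n4 ·f  → match P1@[23:24]
[25] read 'c'  n4⇒n1 ·f  → match P2@[25:25]
[26] read 'a'  n1⇒n4  → match P1@[25:26]
[27] read 'a'  n4⇒n11 ·f
[28] read 'c'  n11⇒n1 ·f  → match P2@[28:28]
[29] read 'c'  n1⇒n1 ·f  → match P2@[29:29]
[30] read 'a'  n1⇒n4  → match P1@[29:30]
[31] read 'b'  n4⇒n12 ·f
[32] read 'c'  n12⇒n6 ·f  → match P2@[32:32],P6@[31:32]
[33] read 'b'  n6⇒n7
[34] read 'a'  n7⇒n8  → match P5@[33:34]
[35] read 'c'  n8⇒n1 ·f  → match P2@[35:35]
[36] read 'c'  n1⇒n1 ·f  → match P2@[36:36]
[37] read 'b'  n1⇒n2
[38] read 'c'  n2⇒n3  → match P0@[36:38],P2@[38:38],P6@[37:38]
[39] read 'a'  n3⇒n4 ·f  → match P1@[38:39]
[40] read 'c'  n4⇒n1 ·f  → match P2@[40:40]
[41] read 'c'  n1⇒n1 ·f  → match P2@[41:41]
[42] read 'a'  n1⇒n4  → match P1@[41:42]
[43] read 'a'  n4⇒n11 ·f
[44] read 'b'  n11⇒n12
[45] read 'a'  n12⇒n13  → match P5@[44:45]

All matches (sorted): [[1,2],[1,6],[3,5],[5,2],[5,3],[7,5],[9,2],[9,6],[10,1],[11,2],[13,0],[13,2],[13,6],[15,5],[17,2],[17,3],[18,1],[21,2],[21,6],[23,0],[23,2],[23,6],[24,1],[25,2],[26,1],[28,2],[29,2],[30,1],[32,2],[32,6],[34,5],[35,2],[36,2],[38,0],[38,2],[38,6],[39,1],[40,2],[41,2],[42,1],[45,5]]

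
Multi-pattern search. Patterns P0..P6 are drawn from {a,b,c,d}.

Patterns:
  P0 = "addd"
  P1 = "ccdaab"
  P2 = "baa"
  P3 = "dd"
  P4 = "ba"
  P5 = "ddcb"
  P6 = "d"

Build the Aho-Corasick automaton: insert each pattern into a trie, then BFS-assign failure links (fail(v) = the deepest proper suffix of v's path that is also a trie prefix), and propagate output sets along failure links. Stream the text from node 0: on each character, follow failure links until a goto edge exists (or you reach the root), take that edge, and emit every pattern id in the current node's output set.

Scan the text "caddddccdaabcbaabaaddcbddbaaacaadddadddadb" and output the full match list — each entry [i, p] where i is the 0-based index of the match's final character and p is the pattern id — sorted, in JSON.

Construct AC machine:
Trie nodes:
  n0 'ε': a→1 b→11 c→5 d→14
  n1 'a': d→2
  n2 'ad': d→3
  n3 'add': d→4
  n4 'addd': ·  ←P0
  n5 'c': c→6
  n6 'cc': d→7
  n7 'ccd': a→8
  n8 'ccda': a→9
  n9 'ccdaa': b→10
  n10 'ccdaab': ·  ←P1
  n11 'b': a→12
  n12 'ba': a→13  ←P4
  n13 'baa': ·  ←P2
  n14 'd': d→15  ←P6
  n15 'dd': c→16  ←P3
  n16 'ddc': b→17
  n17 'ddcb': ·  ←P5

Failure links (BFS by depth):
  fail(1) 'a': from fail(0)=0 chase 'a': 0 ⇒ 0;  out=∅∪out(0)=∅
  fail(5) 'c': from fail(0)=0 chase 'c': 0 ⇒ 0;  out=∅∪out(0)=∅
  fail(11) 'b': from fail(0)=0 chase 'b': 0 ⇒ 0;  out=∅∪out(0)=∅
  fail(14) 'd': from fail(0)=0 chase 'd': 0 ⇒ 0;  out={6}∪out(0)={6}
  fail(2) 'ad': from fail(1)=0 chase 'd': 0 ⇒ 14;  out=∅∪out(14)={6}
  fail(6) 'cc': from fail(5)=0 chase 'c': 0 ⇒ 5;  out=∅∪out(5)=∅
  fail(12) 'ba': from fail(11)=0 chase 'a': 0 ⇒ 1;  out={4}∪out(1)={4}
  fail(15) 'dd': from fail(14)=0 chase 'd': 0 ⇒ 14;  out={3}∪out(14)={3,6}
  fail(3) 'add': from fail(2)=14 chase 'd': 14 ⇒ 15;  out=∅∪out(15)={3,6}
  fail(7) 'ccd': from fail(6)=5 chase 'd': 5→0 ⇒ 14;  out=∅∪out(14)={6}
  fail(13) 'baa': from fail(12)=1 chase 'a': 1→0 ⇒ 1;  out={2}∪out(1)={2}
  fail(16) 'ddc': from fail(15)=14 chase 'c': 14→0 ⇒ 5;  out=∅∪out(5)=∅
  fail(4) 'addd': from fail(3)=15 chase 'd': 15→14 ⇒ 15;  out={0}∪out(15)={0,3,6}
  fail(8) 'ccda': from fail(7)=14 chase 'a': 14→0 ⇒ 1;  out=∅∪out(1)=∅
  fail(17) 'ddcb': from fail(16)=5 chase 'b': 5→0 ⇒ 11;  out={5}∪out(11)={5}
  fail(9) 'ccdaa': from fail(8)=1 chase 'a': 1→0 ⇒ 1;  out=∅∪out(1)=∅
  fail(10) 'ccdaab': from fail(9)=1 chase 'b': 1→0 ⇒ 11;  out={1}∪out(11)={1}

Scan:
i=0 'c': node 0→5
i=1 'a': node 5→1 (via fail)
i=2 'd': node 1→2  → match P6@[2:2]
i=3 'd': node 2→3  → match P3@[2:3],P6@[3:3]
i=4 'd': node 3→4  → match P0@[1:4],P3@[3:4],P6@[4:4]
i=5 'd': node 4→15 (via fail)  → match P3@[4:5],P6@[5:5]
i=6 'c': node 15→16
i=7 'c': node 16→6 (via fail)
i=8 'd': node 6→7  → match P6@[8:8]
i=9 'a': node 7→8
i=10 'a': node 8→9
i=11 'b': node 9→10  → match P1@[6:11]
i=12 'c': node 10→5 (via fail)
i=13 'b': node 5→11 (via fail)
i=14 'a': node 11→12  → match P4@[13:14]
i=15 'a': node 12→13  → match P2@[13:15]
i=16 'b': node 13→11 (via fail)
i=17 'a': node 11→12  → match P4@[16:17]
i=18 'a': node 12→13  → match P2@[16:18]
i=19 'd': node 13→2 (via fail)  → match P6@[19:19]
i=20 'd': node 2→3  → match P3@[19:20],P6@[20:20]
i=21 'c': node 3→16 (via fail)
i=22 'b': node 16→17  → match P5@[19:22]
i=23 'd': node 17→14 (via fail)  → match P6@[23:23]
i=24 'd': node 14→15  → match P3@[23:24],P6@[24:24]
i=25 'b': node 15→11 (via fail)
i=26 'a': node 11→12  → match P4@[25:26]
i=27 'a': node 12→13  → match P2@[25:27]
i=28 'a': node 13→1 (via fail)
i=29 'c': node 1→5 (via fail)
i=30 'a': node 5→1 (via fail)
i=31 'a': node 1→1 (via fail)
i=32 'd': node 1→2  → match P6@[32:32]
i=33 'd': node 2→3  → match P3@[32:33],P6@[33:33]
i=34 'd': node 3→4  → match P0@[31:34],P3@[33:34],P6@[34:34]
i=35 'a': node 4→1 (via fail)
i=36 'd': node 1→2  → match P6@[36:36]
i=37 'd': node 2→3  → match P3@[36:37],P6@[37:37]
i=38 'd': node 3→4  → match P0@[35:38],P3@[37:38],P6@[38:38]
i=39 'a': node 4→1 (via fail)
i=40 'd': node 1→2  → match P6@[40:40]
i=41 'b': node 2→11 (via fail)

All matches (sorted): [[2,6],[3,3],[3,6],[4,0],[4,3],[4,6],[5,3],[5,6],[8,6],[11,1],[14,4],[15,2],[17,4],[18,2],[19,6],[20,3],[20,6],[22,5],[23,6],[24,3],[24,6],[26,4],[27,2],[32,6],[33,3],[33,6],[34,0],[34,3],[34,6],[36,6],[37,3],[37,6],[38,0],[38,3],[38,6],[40,6]]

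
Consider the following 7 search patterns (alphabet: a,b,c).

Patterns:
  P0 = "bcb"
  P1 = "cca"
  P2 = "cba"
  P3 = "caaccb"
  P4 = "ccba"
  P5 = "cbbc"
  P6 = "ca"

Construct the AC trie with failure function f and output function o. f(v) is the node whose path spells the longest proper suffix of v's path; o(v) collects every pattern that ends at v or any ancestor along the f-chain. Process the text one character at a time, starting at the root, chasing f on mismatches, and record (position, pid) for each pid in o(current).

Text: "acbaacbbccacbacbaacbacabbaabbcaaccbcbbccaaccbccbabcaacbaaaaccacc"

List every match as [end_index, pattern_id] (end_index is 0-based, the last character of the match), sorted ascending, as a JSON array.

Construct AC machine:
Trie (insert patterns):
  0='ε' goto b→1 c→4
  1='b' goto c→2
  2='bc' goto b→3
  3='bcb' goto ·  ←P0
  4='c' goto a→9 b→7 c→5
  5='cc' goto a→6 b→14
  6='cca' goto ·  ←P1
  7='cb' goto a→8 b→16
  8='cba' goto ·  ←P2
  9='ca' goto a→10  ←P6
  10='caa' goto c→11
  11='caac' goto c→12
  12='caacc' goto b→13
  13='caaccb' goto ·  ←P3
  14='ccb' goto a→15
  15='ccba' goto ·  ←P4
  16='cbb' goto c→17
  17='cbbc' goto ·  ←P5

BFS fail/out derivation:
  fail(1) 'b': from fail(0)=0 chase 'b': 0 ⇒ 0;  out=∅∪out(0)=∅
  fail(4) 'c': from fail(0)=0 chase 'c': 0 ⇒ 0;  out=∅∪out(0)=∅
  fail(2) 'bc': from fail(1)=0 chase 'c': 0 ⇒ 4;  out=∅∪out(4)=∅
  fail(5) 'cc': from fail(4)=0 chase 'c': 0 ⇒ 4;  out=∅∪out(4)=∅
  fail(7) 'cb': from fail(4)=0 chase 'b': 0 ⇒ 1;  out=∅∪out(1)=∅
  fail(9) 'ca': from fail(4)=0 chase 'a': 0 ⇒ 0;  out={6}∪out(0)={6}
  fail(3) 'bcb': from fail(2)=4 chase 'b': 4 ⇒ 7;  out={0}∪out(7)={0}
  fail(6) 'cca': from fail(5)=4 chase 'a': 4 ⇒ 9;  out={1}∪out(9)={1,6}
  fail(8) 'cba': from fail(7)=1 chase 'a': 1→0 ⇒ 0;  out={2}∪out(0)={2}
  fail(10) 'caa': from fail(9)=0 chase 'a': 0 ⇒ 0;  out=∅∪out(0)=∅
  fail(14) 'ccb': from fail(5)=4 chase 'b': 4 ⇒ 7;  out=∅∪out(7)=∅
  fail(16) 'cbb': from fail(7)=1 chase 'b': 1→0 ⇒ 1;  out=∅∪out(1)=∅
  fail(11) 'caac': from fail(10)=0 chase 'c': 0 ⇒ 4;  out=∅∪out(4)=∅
  fail(15) 'ccba': from fail(14)=7 chase 'a': 7 ⇒ 8;  out={4}∪out(8)={2,4}
  fail(17) 'cbbc': from fail(16)=1 chase 'c': 1 ⇒ 2;  out={5}∪out(2)={5}
  fail(12) 'caacc': from fail(11)=4 chase 'c': 4 ⇒ 5;  out=∅∪out(5)=∅
  fail(13) 'caaccb': from fail(12)=5 chase 'b': 5 ⇒ 14;  out={3}∪out(14)={3}

Run:
i=0 'a': node 0→0
i=1 'c': node 0→4
i=2 'b': node 4→7
i=3 'a': node 7→8  emit P2@[1:3]
i=4 'a': node 8→0 ·f
i=5 'c': node 0→4
i=6 'b': node 4→7
i=7 'b': node 7→16
i=8 'c': node 16→17  emit P5@[5:8]
i=9 'c': node 17→5 ·f
i=10 'a': node 5→6  emit P1@[8:10],P6@[9:10]
i=11 'c': node 6→4 ·f
i=12 'b': node 4→7
i=13 'a': node 7→8  emit P2@[11:13]
i=14 'c': node 8→4 ·f
i=15 'b': node 4→7
i=16 'a': node 7→8  emit P2@[14:16]
i=17 'a': node 8→0 ·f
i=18 'c': node 0→4
i=19 'b': node 4→7
i=20 'a': node 7→8  emit P2@[18:20]
i=21 'c': node 8→4 ·f
i=22 'a': node 4→9  emit P6@[21:22]
i=23 'b': node 9→1 ·f
i=24 'b': node 1→1 ·f
i=25 'a': node 1→0 ·f
i=26 'a': node 0→0
i=27 'b': node 0→1
i=28 'b': node 1→1 ·f
i=29 'c': node 1→2
i=30 'a': node 2→9 ·f  emit P6@[29:30]
i=31 'a': node 9→10
i=32 'c': node 10→11
i=33 'c': node 11→12
i=34 'b': node 12→13  emit P3@[29:34]
i=35 'c': node 13→2 ·f
i=36 'b': node 2→3  emit P0@[34:36]
i=37 'b': node 3→16 ·f
i=38 'c': node 16→17  emit P5@[35:38]
i=39 'c': node 17→5 ·f
i=40 'a': node 5→6  emit P1@[38:40],P6@[39:40]
i=41 'a': node 6→10 ·f
i=42 'c': node 10→11
i=43 'c': node 11→12
i=44 'b': node 12→13  emit P3@[39:44]
i=45 'c': node 13→2 ·f
i=46 'c': node 2→5 ·f
i=47 'b': node 5→14
i=48 'a': node 14→15  emit P2@[46:48],P4@[45:48]
i=49 'b': node 15→1 ·f
i=50 'c': node 1→2
i=51 'a': node 2→9 ·f  emit P6@[50:51]
i=52 'a': node 9→10
i=53 'c': node 10→11
i=54 'b': node 11→7 ·f
i=55 'a': node 7→8  emit P2@[53:55]
i=56 'a': node 8→0 ·f
i=57 'a': node 0→0
i=58 'a': node 0→0
i=59 'c': node 0→4
i=60 'c': node 4→5
i=61 'a': node 5→6  emit P1@[59:61],P6@[60:61]
i=62 'c': node 6→4 ·f
i=63 'c': node 4→5

Matches: [[3,2],[8,5],[10,1],[10,6],[13,2],[16,2],[20,2],[22,6],[30,6],[34,3],[36,0],[38,5],[40,1],[40,6],[44,3],[48,2],[48,4],[51,6],[55,2],[61,1],[61,6]]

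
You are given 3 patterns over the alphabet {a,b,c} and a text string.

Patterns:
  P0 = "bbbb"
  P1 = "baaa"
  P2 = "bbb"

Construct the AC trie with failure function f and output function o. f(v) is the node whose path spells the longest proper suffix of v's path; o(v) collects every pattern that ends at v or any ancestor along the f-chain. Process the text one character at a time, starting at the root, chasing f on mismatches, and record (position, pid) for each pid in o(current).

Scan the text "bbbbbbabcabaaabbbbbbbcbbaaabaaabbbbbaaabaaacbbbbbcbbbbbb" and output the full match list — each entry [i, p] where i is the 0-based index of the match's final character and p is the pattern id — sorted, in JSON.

Build:
Trie (insert patterns):
  n0 'ε': b→1
  n1 'b': a→5 b→2
  n2 'bb': b→3
  n3 'bbb': b→4  ←P2
  n4 'bbbb': ·  ←P0
  n5 'ba': a→6
  n6 'baa': a→7
  n7 'baaa': ·  ←P1

Failure links (BFS by depth):
  n1('b'): parent n0 fail=0; on 'b' 0 → fail=0;  out ∅∪∅=∅
  n2('bb'): parent n1 fail=0; on 'b' 0 → fail=1;  out ∅∪∅=∅
  n5('ba'): parent n1 fail=0; on 'a' 0 → fail=0;  out ∅∪∅=∅
  n3('bbb'): parent n2 fail=1; on 'b' 1 → fail=2;  out {2}∪∅={2}
  n6('baa'): parent n5 fail=0; on 'a' 0 → fail=0;  out ∅∪∅=∅
  n4('bbbb'): parent n3 fail=2; on 'b' 2 → fail=3;  out {0}∪{2}={0,2}
  n7('baaa'): parent n6 fail=0; on 'a' 0 → fail=0;  out {1}∪∅={1}

Run:
pos 0 'b': at 1
pos 1 'b': at 2
pos 2 'b': at 3  emit P2@[0:2]
pos 3 'b': at 4  emit P0@[0:3],P2@[1:3]
pos 4 'b': at 4 (fail-walked)  emit P0@[1:4],P2@[2:4]
pos 5 'b': at 4 (fail-walked)  emit P0@[2:5],P2@[3:5]
pos 6 'a': at 5 (fail-walked)
pos 7 'b': at 1 (fail-walked)
pos 8 'c': at 0 (fail-walked)
pos 9 'a': at 0
pos 10 'b': at 1
pos 11 'a': at 5
pos 12 'a': at 6
pos 13 'a': at 7  emit P1@[10:13]
pos 14 'b': at 1 (fail-walked)
pos 15 'b': at 2
pos 16 'b': at 3  emit P2@[14:16]
pos 17 'b': at 4  emit P0@[14:17],P2@[15:17]
pos 18 'b': at 4 (fail-walked)  emit P0@[15:18],P2@[16:18]
pos 19 'b': at 4 (fail-walked)  emit P0@[16:19],P2@[17:19]
pos 20 'b': at 4 (fail-walked)  emit P0@[17:20],P2@[18:20]
pos 21 'c': at 0 (fail-walked)
pos 22 'b': at 1
pos 23 'b': at 2
pos 24 'a': at 5 (fail-walked)
pos 25 'a': at 6
pos 26 'a': at 7  emit P1@[23:26]
pos 27 'b': at 1 (fail-walked)
pos 28 'a': at 5
pos 29 'a': at 6
pos 30 'a': at 7  emit P1@[27:30]
pos 31 'b': at 1 (fail-walked)
pos 32 'b': at 2
pos 33 'b': at 3  emit P2@[31:33]
pos 34 'b': at 4  emit P0@[31:34],P2@[32:34]
pos 35 'b': at 4 (fail-walked)  emit P0@[32:35],P2@[33:35]
pos 36 'a': at 5 (fail-walked)
pos 37 'a': at 6
pos 38 'a': at 7  emit P1@[35:38]
pos 39 'b': at 1 (fail-walked)
pos 40 'a': at 5
pos 41 'a': at 6
pos 42 'a': at 7  emit P1@[39:42]
pos 43 'c': at 0 (fail-walked)
pos 44 'b': at 1
pos 45 'b': at 2
pos 46 'b': at 3  emit P2@[44:46]
pos 47 'b': at 4  emit P0@[44:47],P2@[45:47]
pos 48 'b': at 4 (fail-walked)  emit P0@[45:48],P2@[46:48]
pos 49 'c': at 0 (fail-walked)
pos 50 'b': at 1
pos 51 'b': at 2
pos 52 'b': at 3  emit P2@[50:52]
pos 53 'b': at 4  emit P0@[50:53],P2@[51:53]
pos 54 'b': at 4 (fail-walked)  emit P0@[51:54],P2@[52:54]
pos 55 'b': at 4 (fail-walked)  emit P0@[52:55],P2@[53:55]

Result: [[2,2],[3,0],[3,2],[4,0],[4,2],[5,0],[5,2],[13,1],[16,2],[17,0],[17,2],[18,0],[18,2],[19,0],[19,2],[20,0],[20,2],[26,1],[30,1],[33,2],[34,0],[34,2],[35,0],[35,2],[38,1],[42,1],[46,2],[47,0],[47,2],[48,0],[48,2],[52,2],[53,0],[53,2],[54,0],[54,2],[55,0],[55,2]]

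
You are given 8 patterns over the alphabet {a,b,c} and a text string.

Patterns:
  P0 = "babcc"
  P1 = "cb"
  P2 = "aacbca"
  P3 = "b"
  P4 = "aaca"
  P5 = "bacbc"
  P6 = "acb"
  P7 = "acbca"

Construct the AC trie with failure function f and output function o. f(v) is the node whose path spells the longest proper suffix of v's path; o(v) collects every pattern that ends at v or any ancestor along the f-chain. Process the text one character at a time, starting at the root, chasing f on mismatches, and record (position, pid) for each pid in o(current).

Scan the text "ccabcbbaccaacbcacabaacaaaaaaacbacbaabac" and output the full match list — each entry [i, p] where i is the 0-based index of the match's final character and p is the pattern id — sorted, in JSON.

Construct AC machine:
Trie nodes:
  0='ε' goto a→8 b→1 c→6
  1='b' goto a→2  [P3 ends]
  2='ba' goto b→3 c→15
  3='bab' goto c→4
  4='babc' goto c→5
  5='babcc' goto ·  [P0 ends]
  6='c' goto b→7
  7='cb' goto ·  [P1 ends]
  8='a' goto a→9 c→18
  9='aa' goto c→10
  10='aac' goto a→14 b→11
  11='aacb' goto c→12
  12='aacbc' goto a→13
  13='aacbca' goto ·  [P2 ends]
  14='aaca' goto ·  [P4 ends]
  15='bac' goto b→16
  16='bacb' goto c→17
  17='bacbc' goto ·  [P5 ends]
  18='ac' goto b→19
  19='acb' goto c→20  [P6 ends]
  20='acbc' goto a→21
  21='acbca' goto ·  [P7 ends]

BFS fail/out derivation:
  fail(1) 'b': from fail(0)=0 chase 'b': 0 ⇒ 0;  out={3}∪out(0)={3}
  fail(6) 'c': from fail(0)=0 chase 'c': 0 ⇒ 0;  out=∅∪out(0)=∅
  fail(8) 'a': from fail(0)=0 chase 'a': 0 ⇒ 0;  out=∅∪out(0)=∅
  fail(2) 'ba': from fail(1)=0 chase 'a': 0 ⇒ 8;  out=∅∪out(8)=∅
  fail(7) 'cb': from fail(6)=0 chase 'b': 0 ⇒ 1;  out={1}∪out(1)={1,3}
  fail(9) 'aa': from fail(8)=0 chase 'a': 0 ⇒ 8;  out=∅∪out(8)=∅
  fail(18) 'ac': from fail(8)=0 chase 'c': 0 ⇒ 6;  out=∅∪out(6)=∅
  fail(3) 'bab': from fail(2)=8 chase 'b': 8→0 ⇒ 1;  out=∅∪out(1)={3}
  fail(10) 'aac': from fail(9)=8 chase 'c': 8 ⇒ 18;  out=∅∪out(18)=∅
  fail(15) 'bac': from fail(2)=8 chase 'c': 8 ⇒ 18;  out=∅∪out(18)=∅
  fail(19) 'acb': from fail(18)=6 chase 'b': 6 ⇒ 7;  out={6}∪out(7)={1,3,6}
  fail(4) 'babc': from fail(3)=1 chase 'c': 1→0 ⇒ 6;  out=∅∪out(6)=∅
  fail(11) 'aacb': from fail(10)=18 chase 'b': 18 ⇒ 19;  out=∅∪out(19)={1,3,6}
  fail(14) 'aaca': from fail(10)=18 chase 'a': 18→6→0 ⇒ 8;  out={4}∪out(8)={4}
  fail(16) 'bacb': from fail(15)=18 chase 'b': 18 ⇒ 19;  out=∅∪out(19)={1,3,6}
  fail(20) 'acbc': from fail(19)=7 chase 'c': 7→1→0 ⇒ 6;  out=∅∪out(6)=∅
  fail(5) 'babcc': from fail(4)=6 chase 'c': 6→0 ⇒ 6;  out={0}∪out(6)={0}
  fail(12) 'aacbc': from fail(11)=19 chase 'c': 19 ⇒ 20;  out=∅∪out(20)=∅
  fail(17) 'bacbc': from fail(16)=19 chase 'c': 19 ⇒ 20;  out={5}∪out(20)={5}
  fail(21) 'acbca': from fail(20)=6 chase 'a': 6→0 ⇒ 8;  out={7}∪out(8)={7}
  fail(13) 'aacbca': from fail(12)=20 chase 'a': 20 ⇒ 21;  out={2}∪out(21)={2,7}

Text stream:
[0] read 'c'  n0⇒n6
[1] read 'c'  n6⇒n6 (via fail)
[2] read 'a'  n6⇒n8 (via fail)
[3] read 'b'  n8⇒n1 (via fail)  ** P3@[3:3]
[4] read 'c'  n1⇒n6 (via fail)
[5] read 'b'  n6⇒n7  ** P1@[4:5],P3@[5:5]
[6] read 'b'  n7⇒n1 (via fail)  ** P3@[6:6]
[7] read 'a'  n1⇒n2
[8] read 'c'  n2⇒n15
[9] read 'c'  n15⇒n6 (via fail)
[10] read 'a'  n6⇒n8 (via fail)
[11] read 'a'  n8⇒n9
[12] read 'c'  n9⇒n10
[13] read 'b'  n10⇒n11  ** P1@[12:13],P3@[13:13],P6@[11:13]
[14] read 'c'  n11⇒n12
[15] read 'a'  n12⇒n13  ** P2@[10:15],P7@[11:15]
[16] read 'c'  n13⇒n18 (via fail)
[17] read 'a'  n18⇒n8 (via fail)
[18] read 'b'  n8⇒n1 (via fail)  ** P3@[18:18]
[19] read 'a'  n1⇒n2
[20] read 'a'  n2⇒n9 (via fail)
[21] read 'c'  n9⇒n10
[22] read 'a'  n10⇒n14  ** P4@[19:22]
[23] read 'a'  n14⇒n9 (via fail)
[24] read 'a'  n9⇒n9 (via fail)
[25] read 'a'  n9⇒n9 (via fail)
[26] read 'a'  n9⇒n9 (via fail)
[27] read 'a'  n9⇒n9 (via fail)
[28] read 'a'  n9⇒n9 (via fail)
[29] read 'c'  n9⇒n10
[30] read 'b'  n10⇒n11  ** P1@[29:30],P3@[30:30],P6@[28:30]
[31] read 'a'  n11⇒n2 (via fail)
[32] read 'c'  n2⇒n15
[33] read 'b'  n15⇒n16  ** P1@[32:33],P3@[33:33],P6@[31:33]
[34] read 'a'  n16⇒n2 (via fail)
[35] read 'a'  n2⇒n9 (via fail)
[36] read 'b'  n9⇒n1 (via fail)  ** P3@[36:36]
[37] read 'a'  n1⇒n2
[38] read 'c'  n2⇒n15

All matches (sorted): [[3,3],[5,1],[5,3],[6,3],[13,1],[13,3],[13,6],[15,2],[15,7],[18,3],[22,4],[30,1],[30,3],[30,6],[33,1],[33,3],[33,6],[36,3]]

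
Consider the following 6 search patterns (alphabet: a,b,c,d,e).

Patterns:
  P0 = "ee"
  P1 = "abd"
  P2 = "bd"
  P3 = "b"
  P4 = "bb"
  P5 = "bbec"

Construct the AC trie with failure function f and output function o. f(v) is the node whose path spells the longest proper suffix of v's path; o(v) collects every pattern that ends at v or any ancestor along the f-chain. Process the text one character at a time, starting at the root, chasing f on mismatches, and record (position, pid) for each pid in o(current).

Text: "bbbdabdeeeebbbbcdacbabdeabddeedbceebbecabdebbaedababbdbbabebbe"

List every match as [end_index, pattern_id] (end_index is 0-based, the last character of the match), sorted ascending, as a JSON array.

Build:
Trie (insert patterns):
  0='ε' goto a→3 b→6 e→1
  1='e' goto e→2
  2='ee' goto ·  [P0 ends]
  3='a' goto b→4
  4='ab' goto d→5
  5='abd' goto ·  [P1 ends]
  6='b' goto b→8 d→7  [P3 ends]
  7='bd' goto ·  [P2 ends]
  8='bb' goto e→9  [P4 ends]
  9='bbe' goto c→10
  10='bbec' goto ·  [P5 ends]

Failure links (BFS by depth):
  n1('e'): parent n0 fail=0; on 'e' 0 → fail=0;  out ∅∪∅=∅
  n3('a'): parent n0 fail=0; on 'a' 0 → fail=0;  out ∅∪∅=∅
  n6('b'): parent n0 fail=0; on 'b' 0 → fail=0;  out {3}∪∅={3}
  n2('ee'): parent n1 fail=0; on 'e' 0 → fail=1;  out {0}∪∅={0}
  n4('ab'): parent n3 fail=0; on 'b' 0 → fail=6;  out ∅∪{3}={3}
  n7('bd'): parent n6 fail=0; on 'd' 0 → fail=0;  out {2}∪∅={2}
  n8('bb'): parent n6 fail=0; on 'b' 0 → fail=6;  out {4}∪{3}={3,4}
  n5('abd'): parent n4 fail=6; on 'd' 6 → fail=7;  out {1}∪{2}={1,2}
  n9('bbe'): parent n8 fail=6; on 'e' 6→0 → fail=1;  out ∅∪∅=∅
  n10('bbec'): parent n9 fail=1; on 'c' 1→0 → fail=0;  out {5}∪∅={5}

Scan:
[0] read 'b'  n0⇒n6  emit P3@[0:0]
[1] read 'b'  n6⇒n8  emit P3@[1:1],P4@[0:1]
[2] read 'b'  n8⇒n8 (via fail)  emit P3@[2:2],P4@[1:2]
[3] read 'd'  n8⇒n7 (via fail)  emit P2@[2:3]
[4] read 'a'  n7⇒n3 (via fail)
[5] read 'b'  n3⇒n4  emit P3@[5:5]
[6] read 'd'  n4⇒n5  emit P1@[4:6],P2@[5:6]
[7] read 'e'  n5⇒n1 (via fail)
[8] read 'e'  n1⇒n2  emit P0@[7:8]
[9] read 'e'  n2⇒n2 (via fail)  emit P0@[8:9]
[10] read 'e'  n2⇒n2 (via fail)  emit P0@[9:10]
[11] read 'b'  n2⇒n6 (via fail)  emit P3@[11:11]
[12] read 'b'  n6⇒n8  emit P3@[12:12],P4@[11:12]
[13] read 'b'  n8⇒n8 (via fail)  emit P3@[13:13],P4@[12:13]
[14] read 'b'  n8⇒n8 (via fail)  emit P3@[14:14],P4@[13:14]
[15] read 'c'  n8⇒n0 (via fail)
[16] read 'd'  n0⇒n0
[17] read 'a'  n0⇒n3
[18] read 'c'  n3⇒n0 (via fail)
[19] read 'b'  n0⇒n6  emit P3@[19:19]
[20] read 'a'  n6⇒n3 (via fail)
[21] read 'b'  n3⇒n4  emit P3@[21:21]
[22] read 'd'  n4⇒n5  emit P1@[20:22],P2@[21:22]
[23] read 'e'  n5⇒n1 (via fail)
[24] read 'a'  n1⇒n3 (via fail)
[25] read 'b'  n3⇒n4  emit P3@[25:25]
[26] read 'd'  n4⇒n5  emit P1@[24:26],P2@[25:26]
[27] read 'd'  n5⇒n0 (via fail)
[28] read 'e'  n0⇒n1
[29] read 'e'  n1⇒n2  emit P0@[28:29]
[30] read 'd'  n2⇒n0 (via fail)
[31] read 'b'  n0⇒n6  emit P3@[31:31]
[32] read 'c'  n6⇒n0 (via fail)
[33] read 'e'  n0⇒n1
[34] read 'e'  n1⇒n2  emit P0@[33:34]
[35] read 'b'  n2⇒n6 (via fail)  emit P3@[35:35]
[36] read 'b'  n6⇒n8  emit P3@[36:36],P4@[35:36]
[37] read 'e'  n8⇒n9
[38] read 'c'  n9⇒n10  emit P5@[35:38]
[39] read 'a'  n10⇒n3 (via fail)
[40] read 'b'  n3⇒n4  emit P3@[40:40]
[41] read 'd'  n4⇒n5  emit P1@[39:41],P2@[40:41]
[42] read 'e'  n5⇒n1 (via fail)
[43] read 'b'  n1⇒n6 (via fail)  emit P3@[43:43]
[44] read 'b'  n6⇒n8  emit P3@[44:44],P4@[43:44]
[45] read 'a'  n8⇒n3 (via fail)
[46] read 'e'  n3⇒n1 (via fail)
[47] read 'd'  n1⇒n0 (via fail)
[48] read 'a'  n0⇒n3
[49] read 'b'  n3⇒n4  emit P3@[49:49]
[50] read 'a'  n4⇒n3 (via fail)
[51] read 'b'  n3⇒n4  emit P3@[51:51]
[52] read 'b'  n4⇒n8 (via fail)  emit P3@[52:52],P4@[51:52]
[53] read 'd'  n8⇒n7 (via fail)  emit P2@[52:53]
[54] read 'b'  n7⇒n6 (via fail)  emit P3@[54:54]
[55] read 'b'  n6⇒n8  emit P3@[55:55],P4@[54:55]
[56] read 'a'  n8⇒n3 (via fail)
[57] read 'b'  n3⇒n4  emit P3@[57:57]
[58] read 'e'  n4⇒n1 (via fail)
[59] read 'b'  n1⇒n6 (via fail)  emit P3@[59:59]
[60] read 'b'  n6⇒n8  emit P3@[60:60],P4@[59:60]
[61] read 'e'  n8⇒n9

Matches: [[0,3],[1,3],[1,4],[2,3],[2,4],[3,2],[5,3],[6,1],[6,2],[8,0],[9,0],[10,0],[11,3],[12,3],[12,4],[13,3],[13,4],[14,3],[14,4],[19,3],[21,3],[22,1],[22,2],[25,3],[26,1],[26,2],[29,0],[31,3],[34,0],[35,3],[36,3],[36,4],[38,5],[40,3],[41,1],[41,2],[43,3],[44,3],[44,4],[49,3],[51,3],[52,3],[52,4],[53,2],[54,3],[55,3],[55,4],[57,3],[59,3],[60,3],[60,4]]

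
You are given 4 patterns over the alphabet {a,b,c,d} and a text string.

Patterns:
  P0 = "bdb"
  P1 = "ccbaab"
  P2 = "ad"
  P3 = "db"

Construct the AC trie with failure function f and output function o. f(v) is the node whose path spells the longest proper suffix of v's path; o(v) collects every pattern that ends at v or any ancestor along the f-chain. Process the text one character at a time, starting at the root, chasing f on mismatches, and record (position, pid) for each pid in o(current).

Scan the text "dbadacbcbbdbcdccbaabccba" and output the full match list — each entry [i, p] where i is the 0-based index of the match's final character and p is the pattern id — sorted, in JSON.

Build:
Trie nodes:
  0='ε' goto a→10 b→1 c→4 d→12
  1='b' goto d→2
  2='bd' goto b→3
  3='bdb' goto ·  [P0 ends]
  4='c' goto c→5
  5='cc' goto b→6
  6='ccb' goto a→7
  7='ccba' goto a→8
  8='ccbaa' goto b→9
  9='ccbaab' goto ·  [P1 ends]
  10='a' goto d→11
  11='ad' goto ·  [P2 ends]
  12='d' goto b→13
  13='db' goto ·  [P3 ends]

Failure links (BFS by depth):
  fail(1) 'b': from fail(0)=0 chase 'b': 0 ⇒ 0;  out=∅∪out(0)=∅
  fail(4) 'c': from fail(0)=0 chase 'c': 0 ⇒ 0;  out=∅∪out(0)=∅
  fail(10) 'a': from fail(0)=0 chase 'a': 0 ⇒ 0;  out=∅∪out(0)=∅
  fail(12) 'd': from fail(0)=0 chase 'd': 0 ⇒ 0;  out=∅∪out(0)=∅
  fail(2) 'bd': from fail(1)=0 chase 'd': 0 ⇒ 12;  out=∅∪out(12)=∅
  fail(5) 'cc': from fail(4)=0 chase 'c': 0 ⇒ 4;  out=∅∪out(4)=∅
  fail(11) 'ad': from fail(10)=0 chase 'd': 0 ⇒ 12;  out={2}∪out(12)={2}
  fail(13) 'db': from fail(12)=0 chase 'b': 0 ⇒ 1;  out={3}∪out(1)={3}
  fail(3) 'bdb': from fail(2)=12 chase 'b': 12 ⇒ 13;  out={0}∪out(13)={0,3}
  fail(6) 'ccb': from fail(5)=4 chase 'b': 4→0 ⇒ 1;  out=∅∪out(1)=∅
  fail(7) 'ccba': from fail(6)=1 chase 'a': 1→0 ⇒ 10;  out=∅∪out(10)=∅
  fail(8) 'ccbaa': from fail(7)=10 chase 'a': 10→0 ⇒ 10;  out=∅∪out(10)=∅
  fail(9) 'ccbaab': from fail(8)=10 chase 'b': 10→0 ⇒ 1;  out={1}∪out(1)={1}

Run:
pos 0 'd': at 12
pos 1 'b': at 13  → match P3@[0:1]
pos 2 'a': at 10 (fail-walked)
pos 3 'd': at 11  → match P2@[2:3]
pos 4 'a': at 10 (fail-walked)
pos 5 'c': at 4 (fail-walked)
pos 6 'b': at 1 (fail-walked)
pos 7 'c': at 4 (fail-walked)
pos 8 'b': at 1 (fail-walked)
pos 9 'b': at 1 (fail-walked)
pos 10 'd': at 2
pos 11 'b': at 3  → match P0@[9:11],P3@[10:11]
pos 12 'c': at 4 (fail-walked)
pos 13 'd': at 12 (fail-walked)
pos 14 'c': at 4 (fail-walked)
pos 15 'c': at 5
pos 16 'b': at 6
pos 17 'a': at 7
pos 18 'a': at 8
pos 19 'b': at 9  → match P1@[14:19]
pos 20 'c': at 4 (fail-walked)
pos 21 'c': at 5
pos 22 'b': at 6
pos 23 'a': at 7

All matches (sorted): [[1,3],[3,2],[11,0],[11,3],[19,1]]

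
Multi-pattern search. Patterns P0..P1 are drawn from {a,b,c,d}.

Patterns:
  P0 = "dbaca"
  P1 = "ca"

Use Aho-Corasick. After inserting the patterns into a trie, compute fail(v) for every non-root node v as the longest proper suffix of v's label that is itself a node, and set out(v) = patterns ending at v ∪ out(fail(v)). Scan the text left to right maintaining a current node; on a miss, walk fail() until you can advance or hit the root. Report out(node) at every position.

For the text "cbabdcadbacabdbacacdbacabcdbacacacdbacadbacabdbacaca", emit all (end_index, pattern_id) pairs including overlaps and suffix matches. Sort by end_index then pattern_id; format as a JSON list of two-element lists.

Build automaton:
Trie (insert patterns):
  0='ε' goto c→6 d→1
  1='d' goto b→2
  2='db' goto a→3
  3='dba' goto c→4
  4='dbac' goto a→5
  5='dbaca' goto ·  ←P0
  6='c' goto a→7
  7='ca' goto ·  ←P1

Failure links (BFS by depth):
  n1('d'): parent n0 fail=0; on 'd' 0 → fail=0;  out ∅∪∅=∅
  n6('c'): parent n0 fail=0; on 'c' 0 → fail=0;  out ∅∪∅=∅
  n2('db'): parent n1 fail=0; on 'b' 0 → fail=0;  out ∅∪∅=∅
  n7('ca'): parent n6 fail=0; on 'a' 0 → fail=0;  out {1}∪∅={1}
  n3('dba'): parent n2 fail=0; on 'a' 0 → fail=0;  out ∅∪∅=∅
  n4('dbac'): parent n3 fail=0; on 'c' 0 → fail=6;  out ∅∪∅=∅
  n5('dbaca'): parent n4 fail=6; on 'a' 6 → fail=7;  out {0}∪{1}={0,1}

Run:
i=0 'c': node 0→6
i=1 'b': node 6→0 ·f
i=2 'a': node 0→0
i=3 'b': node 0→0
i=4 'd': node 0→1
i=5 'c': node 1→6 ·f
i=6 'a': node 6→7  ** P1@[5:6]
i=7 'd': node 7→1 ·f
i=8 'b': node 1→2
i=9 'a': node 2→3
i=10 'c': node 3→4
i=11 'a': node 4→5  ** P0@[7:11],P1@[10:11]
i=12 'b': node 5→0 ·f
i=13 'd': node 0→1
i=14 'b': node 1→2
i=15 'a': node 2→3
i=16 'c': node 3→4
i=17 'a': node 4→5  ** P0@[13:17],P1@[16:17]
i=18 'c': node 5→6 ·f
i=19 'd': node 6→1 ·f
i=20 'b': node 1→2
i=21 'a': node 2→3
i=22 'c': node 3→4
i=23 'a': node 4→5  ** P0@[19:23],P1@[22:23]
i=24 'b': node 5→0 ·f
i=25 'c': node 0→6
i=26 'd': node 6→1 ·f
i=27 'b': node 1→2
i=28 'a': node 2→3
i=29 'c': node 3→4
i=30 'a': node 4→5  ** P0@[26:30],P1@[29:30]
i=31 'c': node 5→6 ·f
i=32 'a': node 6→7  ** P1@[31:32]
i=33 'c': node 7→6 ·f
i=34 'd': node 6→1 ·f
i=35 'b': node 1→2
i=36 'a': node 2→3
i=37 'c': node 3→4
i=38 'a': node 4→5  ** P0@[34:38],P1@[37:38]
i=39 'd': node 5→1 ·f
i=40 'b': node 1→2
i=41 'a': node 2→3
i=42 'c': node 3→4
i=43 'a': node 4→5  ** P0@[39:43],P1@[42:43]
i=44 'b': node 5→0 ·f
i=45 'd': node 0→1
i=46 'b': node 1→2
i=47 'a': node 2→3
i=48 'c': node 3→4
i=49 'a': node 4→5  ** P0@[45:49],P1@[48:49]
i=50 'c': node 5→6 ·f
i=51 'a': node 6→7  ** P1@[50:51]

Matches: [[6,1],[11,0],[11,1],[17,0],[17,1],[23,0],[23,1],[30,0],[30,1],[32,1],[38,0],[38,1],[43,0],[43,1],[49,0],[49,1],[51,1]]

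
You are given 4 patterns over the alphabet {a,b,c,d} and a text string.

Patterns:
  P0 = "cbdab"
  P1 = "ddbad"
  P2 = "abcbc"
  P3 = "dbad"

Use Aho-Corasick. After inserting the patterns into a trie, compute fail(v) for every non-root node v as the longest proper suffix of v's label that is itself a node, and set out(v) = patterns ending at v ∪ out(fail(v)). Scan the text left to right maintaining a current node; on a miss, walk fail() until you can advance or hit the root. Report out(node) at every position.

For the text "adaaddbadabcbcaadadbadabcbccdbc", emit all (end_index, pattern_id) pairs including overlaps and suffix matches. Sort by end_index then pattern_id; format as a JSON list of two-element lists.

Build:
Trie (insert patterns):
  n0 'ε': a→11 c→1 d→6
  n1 'c': b→2
  n2 'cb': d→3
  n3 'cbd': a→4
  n4 'cbda': b→5
  n5 'cbdab': ·  ←P0
  n6 'd': b→16 d→7
  n7 'dd': b→8
  n8 'ddb': a→9
  n9 'ddba': d→10
  n10 'ddbad': ·  ←P1
  n11 'a': b→12
  n12 'ab': c→13
  n13 'abc': b→14
  n14 'abcb': c→15
  n15 'abcbc': ·  ←P2
  n16 'db': a→17
  n17 'dba': d→18
  n18 'dbad': ·  ←P3

BFS fail/out derivation:
  fail(1) 'c': from fail(0)=0 chase 'c': 0 ⇒ 0;  out=∅∪out(0)=∅
  fail(6) 'd': from fail(0)=0 chase 'd': 0 ⇒ 0;  out=∅∪out(0)=∅
  fail(11) 'a': from fail(0)=0 chase 'a': 0 ⇒ 0;  out=∅∪out(0)=∅
  fail(2) 'cb': from fail(1)=0 chase 'b': 0 ⇒ 0;  out=∅∪out(0)=∅
  fail(7) 'dd': from fail(6)=0 chase 'd': 0 ⇒ 6;  out=∅∪out(6)=∅
  fail(12) 'ab': from fail(11)=0 chase 'b': 0 ⇒ 0;  out=∅∪out(0)=∅
  fail(16) 'db': from fail(6)=0 chase 'b': 0 ⇒ 0;  out=∅∪out(0)=∅
  fail(3) 'cbd': from fail(2)=0 chase 'd': 0 ⇒ 6;  out=∅∪out(6)=∅
  fail(8) 'ddb': from fail(7)=6 chase 'b': 6 ⇒ 16;  out=∅∪out(16)=∅
  fail(13) 'abc': from fail(12)=0 chase 'c': 0 ⇒ 1;  out=∅∪out(1)=∅
  fail(17) 'dba': from fail(16)=0 chase 'a': 0 ⇒ 11;  out=∅∪out(11)=∅
  fail(4) 'cbda': from fail(3)=6 chase 'a': 6→0 ⇒ 11;  out=∅∪out(11)=∅
  fail(9) 'ddba': from fail(8)=16 chase 'a': 16 ⇒ 17;  out=∅∪out(17)=∅
  fail(14) 'abcb': from fail(13)=1 chase 'b': 1 ⇒ 2;  out=∅∪out(2)=∅
  fail(18) 'dbad': from fail(17)=11 chase 'd': 11→0 ⇒ 6;  out={3}∪out(6)={3}
  fail(5) 'cbdab': from fail(4)=11 chase 'b': 11 ⇒ 12;  out={0}∪out(12)={0}
  fail(10) 'ddbad': from fail(9)=17 chase 'd': 17 ⇒ 18;  out={1}∪out(18)={1,3}
  fail(15) 'abcbc': from fail(14)=2 chase 'c': 2→0 ⇒ 1;  out={2}∪out(1)={2}

Run:
i=0 'a': node 0→11
i=1 'd': node 11→6 (fail-walked)
i=2 'a': node 6→11 (fail-walked)
i=3 'a': node 11→11 (fail-walked)
i=4 'd': node 11→6 (fail-walked)
i=5 'd': node 6→7
i=6 'b': node 7→8
i=7 'a': node 8→9
i=8 'd': node 9→10  ** P1@[4:8],P3@[5:8]
i=9 'a': node 10→11 (fail-walked)
i=10 'b': node 11→12
i=11 'c': node 12→13
i=12 'b': node 13→14
i=13 'c': node 14→15  ** P2@[9:13]
i=14 'a': node 15→11 (fail-walked)
i=15 'a': node 11→11 (fail-walked)
i=16 'd': node 11→6 (fail-walked)
i=17 'a': node 6→11 (fail-walked)
i=18 'd': node 11→6 (fail-walked)
i=19 'b': node 6→16
i=20 'a': node 16→17
i=21 'd': node 17→18  ** P3@[18:21]
i=22 'a': node 18→11 (fail-walked)
i=23 'b': node 11→12
i=24 'c': node 12→13
i=25 'b': node 13→14
i=26 'c': node 14→15  ** P2@[22:26]
i=27 'c': node 15→1 (fail-walked)
i=28 'd': node 1→6 (fail-walked)
i=29 'b': node 6→16
i=30 'c': node 16→1 (fail-walked)

All matches (sorted): [[8,1],[8,3],[13,2],[21,3],[26,2]]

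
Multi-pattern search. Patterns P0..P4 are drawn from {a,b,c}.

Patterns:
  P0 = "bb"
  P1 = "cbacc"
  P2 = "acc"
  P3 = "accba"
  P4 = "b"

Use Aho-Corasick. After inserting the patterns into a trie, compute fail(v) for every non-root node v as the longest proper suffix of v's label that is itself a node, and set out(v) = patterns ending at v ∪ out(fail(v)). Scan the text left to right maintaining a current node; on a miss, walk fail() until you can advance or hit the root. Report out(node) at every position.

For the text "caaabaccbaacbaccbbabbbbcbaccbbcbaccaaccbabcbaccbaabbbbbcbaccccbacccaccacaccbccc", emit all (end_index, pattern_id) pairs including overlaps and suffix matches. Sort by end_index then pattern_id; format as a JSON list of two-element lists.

Build:
Trie nodes:
  n0 'ε': a→8 b→1 c→3
  n1 'b': b→2  ←P4
  n2 'bb': ·  ←P0
  n3 'c': b→4
  n4 'cb': a→5
  n5 'cba': c→6
  n6 'cbac': c→7
  n7 'cbacc': ·  ←P1
  n8 'a': c→9
  n9 'ac': c→10
  n10 'acc': b→11  ←P2
  n11 'accb': a→12
  n12 'accba': ·  ←P3

Failure links (BFS by depth):
  n1('b'): parent n0 fail=0; on 'b' 0 → fail=0;  out {4}∪∅={4}
  n3('c'): parent n0 fail=0; on 'c' 0 → fail=0;  out ∅∪∅=∅
  n8('a'): parent n0 fail=0; on 'a' 0 → fail=0;  out ∅∪∅=∅
  n2('bb'): parent n1 fail=0; on 'b' 0 → fail=1;  out {0}∪{4}={0,4}
  n4('cb'): parent n3 fail=0; on 'b' 0 → fail=1;  out ∅∪{4}={4}
  n9('ac'): parent n8 fail=0; on 'c' 0 → fail=3;  out ∅∪∅=∅
  n5('cba'): parent n4 fail=1; on 'a' 1→0 → fail=8;  out ∅∪∅=∅
  n10('acc'): parent n9 fail=3; on 'c' 3→0 → fail=3;  out {2}∪∅={2}
  n6('cbac'): parent n5 fail=8; on 'c' 8 → fail=9;  out ∅∪∅=∅
  n11('accb'): parent n10 fail=3; on 'b' 3 → fail=4;  out ∅∪{4}={4}
  n7('cbacc'): parent n6 fail=9; on 'c' 9 → fail=10;  out {1}∪{2}={1,2}
  n12('accba'): parent n11 fail=4; on 'a' 4 → fail=5;  out {3}∪∅={3}

Run:
pos 0 'c': at 3
pos 1 'a': at 8 ·f
pos 2 'a': at 8 ·f
pos 3 'a': at 8 ·f
pos 4 'b': at 1 ·f  → match P4@[4:4]
pos 5 'a': at 8 ·f
pos 6 'c': at 9
pos 7 'c': at 10  → match P2@[5:7]
pos 8 'b': at 11  → match P4@[8:8]
pos 9 'a': at 12  → match P3@[5:9]
pos 10 'a': at 8 ·f
pos 11 'c': at 9
pos 12 'b': at 4 ·f  → match P4@[12:12]
pos 13 'a': at 5
pos 14 'c': at 6
pos 15 'c': at 7  → match P1@[11:15],P2@[13:15]
pos 16 'b': at 11 ·f  → match P4@[16:16]
pos 17 'b': at 2 ·f  → match P0@[16:17],P4@[17:17]
pos 18 'a': at 8 ·f
pos 19 'b': at 1 ·f  → match P4@[19:19]
pos 20 'b': at 2  → match P0@[19:20],P4@[20:20]
pos 21 'b': at 2 ·f  → match P0@[20:21],P4@[21:21]
pos 22 'b': at 2 ·f  → match P0@[21:22],P4@[22:22]
pos 23 'c': at 3 ·f
pos 24 'b': at 4  → match P4@[24:24]
pos 25 'a': at 5
pos 26 'c': at 6
pos 27 'c': at 7  → match P1@[23:27],P2@[25:27]
pos 28 'b': at 11 ·f  → match P4@[28:28]
pos 29 'b': at 2 ·f  → match P0@[28:29],P4@[29:29]
pos 30 'c': at 3 ·f
pos 31 'b': at 4  → match P4@[31:31]
pos 32 'a': at 5
pos 33 'c': at 6
pos 34 'c': at 7  → match P1@[30:34],P2@[32:34]
pos 35 'a': at 8 ·f
pos 36 'a': at 8 ·f
pos 37 'c': at 9
pos 38 'c': at 10  → match P2@[36:38]
pos 39 'b': at 11  → match P4@[39:39]
pos 40 'a': at 12  → match P3@[36:40]
pos 41 'b': at 1 ·f  → match P4@[41:41]
pos 42 'c': at 3 ·f
pos 43 'b': at 4  → match P4@[43:43]
pos 44 'a': at 5
pos 45 'c': at 6
pos 46 'c': at 7  → match P1@[42:46],P2@[44:46]
pos 47 'b': at 11 ·f  → match P4@[47:47]
pos 48 'a': at 12  → match P3@[44:48]
pos 49 'a': at 8 ·f
pos 50 'b': at 1 ·f  → match P4@[50:50]
pos 51 'b': at 2  → match P0@[50:51],P4@[51:51]
pos 52 'b': at 2 ·f  → match P0@[51:52],P4@[52:52]
pos 53 'b': at 2 ·f  → match P0@[52:53],P4@[53:53]
pos 54 'b': at 2 ·f  → match P0@[53:54],P4@[54:54]
pos 55 'c': at 3 ·f
pos 56 'b': at 4  → match P4@[56:56]
pos 57 'a': at 5
pos 58 'c': at 6
pos 59 'c': at 7  → match P1@[55:59],P2@[57:59]
pos 60 'c': at 3 ·f
pos 61 'c': at 3 ·f
pos 62 'b': at 4  → match P4@[62:62]
pos 63 'a': at 5
pos 64 'c': at 6
pos 65 'c': at 7  → match P1@[61:65],P2@[63:65]
pos 66 'c': at 3 ·f
pos 67 'a': at 8 ·f
pos 68 'c': at 9
pos 69 'c': at 10  → match P2@[67:69]
pos 70 'a': at 8 ·f
pos 71 'c': at 9
pos 72 'a': at 8 ·f
pos 73 'c': at 9
pos 74 'c': at 10  → match P2@[72:74]
pos 75 'b': at 11  → match P4@[75:75]
pos 76 'c': at 3 ·f
pos 77 'c': at 3 ·f
pos 78 'c': at 3 ·f

Matches: [[4,4],[7,2],[8,4],[9,3],[12,4],[15,1],[15,2],[16,4],[17,0],[17,4],[19,4],[20,0],[20,4],[21,0],[21,4],[22,0],[22,4],[24,4],[27,1],[27,2],[28,4],[29,0],[29,4],[31,4],[34,1],[34,2],[38,2],[39,4],[40,3],[41,4],[43,4],[46,1],[46,2],[47,4],[48,3],[50,4],[51,0],[51,4],[52,0],[52,4],[53,0],[53,4],[54,0],[54,4],[56,4],[59,1],[59,2],[62,4],[65,1],[65,2],[69,2],[74,2],[75,4]]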